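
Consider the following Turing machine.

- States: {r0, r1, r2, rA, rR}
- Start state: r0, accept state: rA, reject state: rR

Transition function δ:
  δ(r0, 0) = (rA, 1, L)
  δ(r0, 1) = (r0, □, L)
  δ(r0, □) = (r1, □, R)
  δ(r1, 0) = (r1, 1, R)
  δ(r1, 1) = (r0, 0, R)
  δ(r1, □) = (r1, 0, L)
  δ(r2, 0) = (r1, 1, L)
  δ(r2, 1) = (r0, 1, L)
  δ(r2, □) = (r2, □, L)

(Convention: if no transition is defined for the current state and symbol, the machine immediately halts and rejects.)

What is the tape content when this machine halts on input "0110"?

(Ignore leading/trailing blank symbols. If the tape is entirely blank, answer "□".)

Execution trace:
Initial: [r0]0110
Step 1: δ(r0, 0) = (rA, 1, L) → [rA]□1110

The machine reaches the accept state rA and halts.

Final tape (ignoring leading/trailing blanks): 1110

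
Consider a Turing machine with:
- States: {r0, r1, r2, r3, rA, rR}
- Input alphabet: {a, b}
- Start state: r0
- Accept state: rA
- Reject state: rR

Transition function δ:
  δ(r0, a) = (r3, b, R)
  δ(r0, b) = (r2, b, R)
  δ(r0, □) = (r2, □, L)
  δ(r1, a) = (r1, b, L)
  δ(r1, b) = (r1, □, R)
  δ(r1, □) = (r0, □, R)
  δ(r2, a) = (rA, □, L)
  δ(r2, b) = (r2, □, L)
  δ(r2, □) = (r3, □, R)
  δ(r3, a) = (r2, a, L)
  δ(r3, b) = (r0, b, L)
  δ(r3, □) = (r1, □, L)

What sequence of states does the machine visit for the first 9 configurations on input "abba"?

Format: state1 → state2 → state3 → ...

Execution trace:
Initial: [r0]abba
Step 1: δ(r0, a) = (r3, b, R) → b[r3]bba
Step 2: δ(r3, b) = (r0, b, L) → [r0]bbba
Step 3: δ(r0, b) = (r2, b, R) → b[r2]bba
Step 4: δ(r2, b) = (r2, □, L) → [r2]b□ba
Step 5: δ(r2, b) = (r2, □, L) → [r2]□□□ba
Step 6: δ(r2, □) = (r3, □, R) → □[r3]□□ba
Step 7: δ(r3, □) = (r1, □, L) → [r1]□□□ba
Step 8: δ(r1, □) = (r0, □, R) → □[r0]□□ba

State sequence: r0 → r3 → r0 → r2 → r2 → r2 → r3 → r1 → r0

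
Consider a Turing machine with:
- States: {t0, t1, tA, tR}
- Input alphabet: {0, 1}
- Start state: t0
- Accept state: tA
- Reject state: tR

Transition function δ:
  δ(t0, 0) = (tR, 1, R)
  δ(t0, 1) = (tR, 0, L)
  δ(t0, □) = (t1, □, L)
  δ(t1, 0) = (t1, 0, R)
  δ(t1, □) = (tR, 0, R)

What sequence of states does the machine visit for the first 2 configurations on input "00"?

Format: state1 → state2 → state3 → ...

Execution trace:
Initial: [t0]00
Step 1: δ(t0, 0) = (tR, 1, R) → 1[tR]0

The machine reaches the reject state tR and halts.

State sequence: t0 → tR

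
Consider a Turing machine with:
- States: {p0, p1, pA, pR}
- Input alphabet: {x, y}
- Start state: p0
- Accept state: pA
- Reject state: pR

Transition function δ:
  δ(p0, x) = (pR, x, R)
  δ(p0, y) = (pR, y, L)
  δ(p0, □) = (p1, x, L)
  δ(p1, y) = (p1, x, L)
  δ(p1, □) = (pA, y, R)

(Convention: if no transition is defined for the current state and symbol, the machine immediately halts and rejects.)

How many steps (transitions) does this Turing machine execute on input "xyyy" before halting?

Execution trace:
Initial: [p0]xyyy
Step 1: δ(p0, x) = (pR, x, R) → x[pR]yyy

The machine reaches the reject state pR and halts.

The machine executed 1 step before halting.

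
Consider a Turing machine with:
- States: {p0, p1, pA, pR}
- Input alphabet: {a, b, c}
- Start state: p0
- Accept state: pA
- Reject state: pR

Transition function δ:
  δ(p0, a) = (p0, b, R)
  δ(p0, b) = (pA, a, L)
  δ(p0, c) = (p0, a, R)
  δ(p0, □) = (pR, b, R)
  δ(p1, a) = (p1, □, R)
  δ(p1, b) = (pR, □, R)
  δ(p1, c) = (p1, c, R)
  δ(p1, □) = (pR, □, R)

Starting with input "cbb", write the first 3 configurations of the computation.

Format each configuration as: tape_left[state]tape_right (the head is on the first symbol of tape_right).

Transitions applied:
Step 1: δ(p0, c) = (p0, a, R)
Step 2: δ(p0, b) = (pA, a, L)

The first 3 configurations are:
[p0]cbb ⊢ a[p0]bb ⊢ [pA]aab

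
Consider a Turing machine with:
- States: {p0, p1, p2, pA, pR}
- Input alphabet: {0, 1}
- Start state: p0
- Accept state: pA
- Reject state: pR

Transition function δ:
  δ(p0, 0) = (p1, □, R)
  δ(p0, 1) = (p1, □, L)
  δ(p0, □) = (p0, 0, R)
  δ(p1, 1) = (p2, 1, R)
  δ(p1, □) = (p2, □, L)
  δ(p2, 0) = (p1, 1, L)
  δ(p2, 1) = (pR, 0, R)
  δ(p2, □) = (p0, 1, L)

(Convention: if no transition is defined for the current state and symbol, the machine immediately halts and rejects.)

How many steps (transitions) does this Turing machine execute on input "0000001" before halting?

Execution trace:
Initial: [p0]0000001
Step 1: δ(p0, 0) = (p1, □, R) → □[p1]000001

No transition is defined for δ(p1, 0). By convention the machine halts and rejects.

The machine executed 1 step before halting.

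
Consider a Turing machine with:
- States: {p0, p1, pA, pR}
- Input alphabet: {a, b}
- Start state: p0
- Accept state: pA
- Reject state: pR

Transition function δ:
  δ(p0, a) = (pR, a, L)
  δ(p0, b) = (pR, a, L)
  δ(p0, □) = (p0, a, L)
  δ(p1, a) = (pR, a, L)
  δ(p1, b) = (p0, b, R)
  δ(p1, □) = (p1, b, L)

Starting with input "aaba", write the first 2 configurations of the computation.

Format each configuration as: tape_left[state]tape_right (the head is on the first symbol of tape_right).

Transitions applied:
Step 1: δ(p0, a) = (pR, a, L)

The first 2 configurations are:
[p0]aaba ⊢ [pR]□aaba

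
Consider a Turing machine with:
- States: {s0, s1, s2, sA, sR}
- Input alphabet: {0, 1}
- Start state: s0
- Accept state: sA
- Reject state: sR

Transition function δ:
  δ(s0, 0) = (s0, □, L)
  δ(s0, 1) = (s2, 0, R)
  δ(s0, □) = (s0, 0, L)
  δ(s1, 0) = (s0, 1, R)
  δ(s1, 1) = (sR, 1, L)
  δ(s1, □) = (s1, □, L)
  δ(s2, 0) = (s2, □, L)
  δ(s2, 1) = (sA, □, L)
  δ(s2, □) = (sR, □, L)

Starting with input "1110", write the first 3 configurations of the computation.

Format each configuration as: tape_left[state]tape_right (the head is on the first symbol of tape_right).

Transitions applied:
Step 1: δ(s0, 1) = (s2, 0, R)
Step 2: δ(s2, 1) = (sA, □, L)

The first 3 configurations are:
[s0]1110 ⊢ 0[s2]110 ⊢ [sA]0□10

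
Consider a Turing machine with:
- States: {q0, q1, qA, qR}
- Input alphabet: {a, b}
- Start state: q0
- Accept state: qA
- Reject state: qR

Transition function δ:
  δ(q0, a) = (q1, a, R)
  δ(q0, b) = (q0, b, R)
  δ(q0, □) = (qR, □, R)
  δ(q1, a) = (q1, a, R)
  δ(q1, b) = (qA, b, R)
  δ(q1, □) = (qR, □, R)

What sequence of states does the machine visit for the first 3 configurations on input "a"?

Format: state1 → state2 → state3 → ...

Execution trace:
Initial: [q0]a
Step 1: δ(q0, a) = (q1, a, R) → a[q1]□
Step 2: δ(q1, □) = (qR, □, R) → a□[qR]□

The machine reaches the reject state qR and halts.

State sequence: q0 → q1 → qR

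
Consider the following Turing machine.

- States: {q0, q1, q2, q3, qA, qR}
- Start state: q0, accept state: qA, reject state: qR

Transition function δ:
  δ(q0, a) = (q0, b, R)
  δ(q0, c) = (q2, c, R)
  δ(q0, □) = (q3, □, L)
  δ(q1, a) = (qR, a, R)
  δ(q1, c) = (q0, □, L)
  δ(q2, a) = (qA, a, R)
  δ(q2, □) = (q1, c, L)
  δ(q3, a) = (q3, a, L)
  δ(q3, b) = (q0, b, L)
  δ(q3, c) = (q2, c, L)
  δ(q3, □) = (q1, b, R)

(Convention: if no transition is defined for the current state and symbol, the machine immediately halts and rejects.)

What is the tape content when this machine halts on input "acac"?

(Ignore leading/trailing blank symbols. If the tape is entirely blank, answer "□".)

Execution trace:
Initial: [q0]acac
Step 1: δ(q0, a) = (q0, b, R) → b[q0]cac
Step 2: δ(q0, c) = (q2, c, R) → bc[q2]ac
Step 3: δ(q2, a) = (qA, a, R) → bca[qA]c

The machine reaches the accept state qA and halts.

Final tape (ignoring leading/trailing blanks): bcac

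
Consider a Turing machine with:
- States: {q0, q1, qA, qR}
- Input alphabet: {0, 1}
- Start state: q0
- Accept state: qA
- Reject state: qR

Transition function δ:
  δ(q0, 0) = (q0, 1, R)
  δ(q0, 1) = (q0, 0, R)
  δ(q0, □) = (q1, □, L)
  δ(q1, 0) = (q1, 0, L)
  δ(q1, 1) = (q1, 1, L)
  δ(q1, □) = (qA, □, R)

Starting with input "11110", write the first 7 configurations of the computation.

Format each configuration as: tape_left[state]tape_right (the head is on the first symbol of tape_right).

Transitions applied:
Step 1: δ(q0, 1) = (q0, 0, R)
Step 2: δ(q0, 1) = (q0, 0, R)
Step 3: δ(q0, 1) = (q0, 0, R)
Step 4: δ(q0, 1) = (q0, 0, R)
Step 5: δ(q0, 0) = (q0, 1, R)
Step 6: δ(q0, □) = (q1, □, L)

The first 7 configurations are:
[q0]11110 ⊢ 0[q0]1110 ⊢ 00[q0]110 ⊢ 000[q0]10 ⊢ 0000[q0]0 ⊢ 00001[q0]□ ⊢ 0000[q1]1□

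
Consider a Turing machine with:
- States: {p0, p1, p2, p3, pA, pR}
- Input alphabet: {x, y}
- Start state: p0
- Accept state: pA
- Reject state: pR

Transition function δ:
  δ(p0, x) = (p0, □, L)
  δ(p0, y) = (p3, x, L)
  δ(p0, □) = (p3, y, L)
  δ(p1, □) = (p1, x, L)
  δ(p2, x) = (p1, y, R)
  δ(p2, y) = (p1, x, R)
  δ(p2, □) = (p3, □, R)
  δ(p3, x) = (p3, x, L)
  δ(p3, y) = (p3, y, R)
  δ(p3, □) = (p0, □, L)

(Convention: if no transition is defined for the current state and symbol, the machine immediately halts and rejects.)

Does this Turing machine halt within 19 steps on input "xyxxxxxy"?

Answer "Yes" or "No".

Execution trace:
Initial: [p0]xyxxxxxy
Step 1: δ(p0, x) = (p0, □, L) → [p0]□□yxxxxxy
Step 2: δ(p0, □) = (p3, y, L) → [p3]□y□yxxxxxy
Step 3: δ(p3, □) = (p0, □, L) → [p0]□□y□yxxxxxy
Step 4: δ(p0, □) = (p3, y, L) → [p3]□y□y□yxxxxxy
Step 5: δ(p3, □) = (p0, □, L) → [p0]□□y□y□yxxxxxy
Step 6: δ(p0, □) = (p3, y, L) → [p3]□y□y□y□yxxxxxy
Step 7: δ(p3, □) = (p0, □, L) → [p0]□□y□y□y□yxxxxxy
Step 8: δ(p0, □) = (p3, y, L) → [p3]□y□y□y□y□yxxxxxy
Step 9: δ(p3, □) = (p0, □, L) → [p0]□□y□y□y□y□yxxxxxy
Step 10: δ(p0, □) = (p3, y, L) → [p3]□y□y□y□y□y□yxxxxxy
Step 11: δ(p3, □) = (p0, □, L) → [p0]□□y□y□y□y□y□yxxxxxy
Step 12: δ(p0, □) = (p3, y, L) → [p3]□y□y□y□y□y□y□yxxxxxy
Step 13: δ(p3, □) = (p0, □, L) → [p0]□□y□y□y□y□y□y□yxxxxxy
Step 14: δ(p0, □) = (p3, y, L) → [p3]□y□y□y□y□y□y□y□yxxxxxy
Step 15: δ(p3, □) = (p0, □, L) → [p0]□□y□y□y□y□y□y□y□yxxxxxy
Step 16: δ(p0, □) = (p3, y, L) → [p3]□y□y□y□y□y□y□y□y□yxxxxxy
Step 17: δ(p3, □) = (p0, □, L) → [p0]□□y□y□y□y□y□y□y□y□yxxxxxy
Step 18: δ(p0, □) = (p3, y, L) → [p3]□y□y□y□y□y□y□y□y□y□yxxxxxy
Step 19: δ(p3, □) = (p0, □, L) → [p0]□□y□y□y□y□y□y□y□y□y□yxxxxxy

The machine has not reached a halting state after 19 steps.
The machine did not halt within the 19-step bound.

Answer: No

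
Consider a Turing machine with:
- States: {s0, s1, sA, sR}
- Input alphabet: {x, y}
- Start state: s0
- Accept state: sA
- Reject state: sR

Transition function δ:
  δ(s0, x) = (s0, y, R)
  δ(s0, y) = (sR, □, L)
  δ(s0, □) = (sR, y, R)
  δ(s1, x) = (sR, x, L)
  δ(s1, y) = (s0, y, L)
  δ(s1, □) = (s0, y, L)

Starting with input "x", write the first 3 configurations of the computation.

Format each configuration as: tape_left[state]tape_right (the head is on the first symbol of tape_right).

Transitions applied:
Step 1: δ(s0, x) = (s0, y, R)
Step 2: δ(s0, □) = (sR, y, R)

The first 3 configurations are:
[s0]x ⊢ y[s0]□ ⊢ yy[sR]□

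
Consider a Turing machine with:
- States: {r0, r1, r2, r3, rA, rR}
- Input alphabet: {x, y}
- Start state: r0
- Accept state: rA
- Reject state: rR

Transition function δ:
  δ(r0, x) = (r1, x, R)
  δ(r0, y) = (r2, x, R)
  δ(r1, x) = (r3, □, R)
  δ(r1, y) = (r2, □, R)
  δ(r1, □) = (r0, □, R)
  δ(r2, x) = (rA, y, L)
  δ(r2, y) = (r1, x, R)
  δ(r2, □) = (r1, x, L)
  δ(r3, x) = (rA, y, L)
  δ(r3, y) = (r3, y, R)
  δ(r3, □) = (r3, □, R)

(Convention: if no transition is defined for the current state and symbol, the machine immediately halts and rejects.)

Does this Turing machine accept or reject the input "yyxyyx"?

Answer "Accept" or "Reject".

Execution trace:
Initial: [r0]yyxyyx
Step 1: δ(r0, y) = (r2, x, R) → x[r2]yxyyx
Step 2: δ(r2, y) = (r1, x, R) → xx[r1]xyyx
Step 3: δ(r1, x) = (r3, □, R) → xx□[r3]yyx
Step 4: δ(r3, y) = (r3, y, R) → xx□y[r3]yx
Step 5: δ(r3, y) = (r3, y, R) → xx□yy[r3]x
Step 6: δ(r3, x) = (rA, y, L) → xx□y[rA]yy

The machine reaches the accept state rA and halts.

Answer: Accept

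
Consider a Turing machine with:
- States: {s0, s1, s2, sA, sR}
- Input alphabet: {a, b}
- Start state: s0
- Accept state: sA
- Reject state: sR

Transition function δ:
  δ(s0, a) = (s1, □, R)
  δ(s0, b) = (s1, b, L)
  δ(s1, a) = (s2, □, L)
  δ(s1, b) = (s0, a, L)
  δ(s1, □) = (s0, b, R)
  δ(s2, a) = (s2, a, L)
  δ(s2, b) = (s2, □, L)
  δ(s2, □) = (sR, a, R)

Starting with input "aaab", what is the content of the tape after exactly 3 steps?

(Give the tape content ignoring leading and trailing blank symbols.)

Execution trace:
Initial: [s0]aaab
Step 1: δ(s0, a) = (s1, □, R) → □[s1]aab
Step 2: δ(s1, a) = (s2, □, L) → [s2]□□ab
Step 3: δ(s2, □) = (sR, a, R) → a[sR]□ab

The machine reaches the reject state sR and halts.

After 3 steps, the tape (ignoring leading/trailing blanks) is: a□ab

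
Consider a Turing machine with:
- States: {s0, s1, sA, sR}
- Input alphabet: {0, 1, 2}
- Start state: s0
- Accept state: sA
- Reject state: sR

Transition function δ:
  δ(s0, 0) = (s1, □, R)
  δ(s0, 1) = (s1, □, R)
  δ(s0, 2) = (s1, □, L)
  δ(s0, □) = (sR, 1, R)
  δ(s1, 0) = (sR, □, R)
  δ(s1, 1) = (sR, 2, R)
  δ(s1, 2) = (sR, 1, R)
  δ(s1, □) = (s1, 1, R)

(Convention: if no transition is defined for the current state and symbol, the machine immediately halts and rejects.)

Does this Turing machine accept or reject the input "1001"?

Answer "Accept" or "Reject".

Execution trace:
Initial: [s0]1001
Step 1: δ(s0, 1) = (s1, □, R) → □[s1]001
Step 2: δ(s1, 0) = (sR, □, R) → □□[sR]01

The machine reaches the reject state sR and halts.

Answer: Reject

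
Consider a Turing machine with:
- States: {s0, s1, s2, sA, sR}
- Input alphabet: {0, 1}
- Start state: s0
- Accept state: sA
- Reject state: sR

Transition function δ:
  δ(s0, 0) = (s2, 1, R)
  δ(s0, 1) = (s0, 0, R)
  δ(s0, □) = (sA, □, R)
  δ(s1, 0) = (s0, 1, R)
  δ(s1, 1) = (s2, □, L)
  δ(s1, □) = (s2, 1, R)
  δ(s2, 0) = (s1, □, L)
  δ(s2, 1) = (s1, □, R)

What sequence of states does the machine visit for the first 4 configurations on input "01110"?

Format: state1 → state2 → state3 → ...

Execution trace:
Initial: [s0]01110
Step 1: δ(s0, 0) = (s2, 1, R) → 1[s2]1110
Step 2: δ(s2, 1) = (s1, □, R) → 1□[s1]110
Step 3: δ(s1, 1) = (s2, □, L) → 1[s2]□□10

No transition is defined for δ(s2, □). By convention the machine halts and rejects.

State sequence: s0 → s2 → s1 → s2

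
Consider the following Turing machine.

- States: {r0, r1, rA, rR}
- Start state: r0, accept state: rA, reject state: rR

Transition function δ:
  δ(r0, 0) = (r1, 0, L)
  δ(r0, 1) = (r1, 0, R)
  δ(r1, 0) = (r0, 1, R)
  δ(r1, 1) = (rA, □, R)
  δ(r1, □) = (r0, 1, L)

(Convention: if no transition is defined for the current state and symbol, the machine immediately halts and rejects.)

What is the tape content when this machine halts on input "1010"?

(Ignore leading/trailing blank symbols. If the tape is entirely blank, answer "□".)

Execution trace:
Initial: [r0]1010
Step 1: δ(r0, 1) = (r1, 0, R) → 0[r1]010
Step 2: δ(r1, 0) = (r0, 1, R) → 01[r0]10
Step 3: δ(r0, 1) = (r1, 0, R) → 010[r1]0
Step 4: δ(r1, 0) = (r0, 1, R) → 0101[r0]□

No transition is defined for δ(r0, □). By convention the machine halts and rejects.

Final tape (ignoring leading/trailing blanks): 0101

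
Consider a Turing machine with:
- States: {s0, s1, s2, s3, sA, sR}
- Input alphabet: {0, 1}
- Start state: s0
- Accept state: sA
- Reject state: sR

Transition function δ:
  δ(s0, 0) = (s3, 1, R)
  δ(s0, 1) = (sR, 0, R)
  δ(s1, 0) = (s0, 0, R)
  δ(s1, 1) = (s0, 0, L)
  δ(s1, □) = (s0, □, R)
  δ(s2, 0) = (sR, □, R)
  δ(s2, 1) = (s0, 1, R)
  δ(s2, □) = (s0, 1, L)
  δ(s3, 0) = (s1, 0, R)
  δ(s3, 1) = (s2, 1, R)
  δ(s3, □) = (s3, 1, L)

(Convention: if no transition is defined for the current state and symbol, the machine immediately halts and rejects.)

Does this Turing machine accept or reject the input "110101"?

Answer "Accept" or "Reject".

Execution trace:
Initial: [s0]110101
Step 1: δ(s0, 1) = (sR, 0, R) → 0[sR]10101

The machine reaches the reject state sR and halts.

Answer: Reject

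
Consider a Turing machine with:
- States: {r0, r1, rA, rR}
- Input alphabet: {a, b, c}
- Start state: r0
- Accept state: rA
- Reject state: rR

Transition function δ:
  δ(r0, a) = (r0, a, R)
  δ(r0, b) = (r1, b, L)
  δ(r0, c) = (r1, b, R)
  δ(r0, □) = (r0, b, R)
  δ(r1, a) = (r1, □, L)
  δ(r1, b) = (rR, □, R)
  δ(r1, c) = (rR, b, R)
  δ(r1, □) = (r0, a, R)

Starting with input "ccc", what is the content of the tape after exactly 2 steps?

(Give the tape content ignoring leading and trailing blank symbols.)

Execution trace:
Initial: [r0]ccc
Step 1: δ(r0, c) = (r1, b, R) → b[r1]cc
Step 2: δ(r1, c) = (rR, b, R) → bb[rR]c

The machine reaches the reject state rR and halts.

After 2 steps, the tape (ignoring leading/trailing blanks) is: bbc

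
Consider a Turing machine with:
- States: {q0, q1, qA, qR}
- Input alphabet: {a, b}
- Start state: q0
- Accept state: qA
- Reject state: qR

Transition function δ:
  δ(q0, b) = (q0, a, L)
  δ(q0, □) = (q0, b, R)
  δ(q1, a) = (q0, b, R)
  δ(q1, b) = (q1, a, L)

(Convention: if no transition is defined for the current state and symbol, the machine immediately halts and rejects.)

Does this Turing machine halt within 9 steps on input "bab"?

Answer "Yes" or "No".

Execution trace:
Initial: [q0]bab
Step 1: δ(q0, b) = (q0, a, L) → [q0]□aab
Step 2: δ(q0, □) = (q0, b, R) → b[q0]aab

No transition is defined for δ(q0, a). By convention the machine halts and rejects.
The machine halted after 2 steps (within the 9-step bound).

Answer: Yes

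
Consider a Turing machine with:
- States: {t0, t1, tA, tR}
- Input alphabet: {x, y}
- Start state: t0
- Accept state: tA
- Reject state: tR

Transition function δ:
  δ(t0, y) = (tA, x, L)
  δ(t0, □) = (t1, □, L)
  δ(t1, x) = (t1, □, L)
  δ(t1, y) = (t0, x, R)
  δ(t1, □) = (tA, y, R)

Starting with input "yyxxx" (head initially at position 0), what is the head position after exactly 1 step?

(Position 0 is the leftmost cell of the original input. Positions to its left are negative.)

Execution trace (head position shown):
Step 0: [t0]yyxxx  (head at position 0)
Step 1: move left → [tA]□xyxxx  (head at position -1)

After 1 step, the head is at position -1.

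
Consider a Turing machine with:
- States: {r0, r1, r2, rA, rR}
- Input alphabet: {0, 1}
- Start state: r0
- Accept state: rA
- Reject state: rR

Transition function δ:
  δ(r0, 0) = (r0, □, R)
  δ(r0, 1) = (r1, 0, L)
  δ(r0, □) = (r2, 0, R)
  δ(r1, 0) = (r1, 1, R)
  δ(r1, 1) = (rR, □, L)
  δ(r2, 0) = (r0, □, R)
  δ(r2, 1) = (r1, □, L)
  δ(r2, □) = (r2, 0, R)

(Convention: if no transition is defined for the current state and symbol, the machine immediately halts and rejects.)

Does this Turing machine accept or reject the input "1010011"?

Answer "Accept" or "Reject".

Execution trace:
Initial: [r0]1010011
Step 1: δ(r0, 1) = (r1, 0, L) → [r1]□0010011

No transition is defined for δ(r1, □). By convention the machine halts and rejects.

Answer: Reject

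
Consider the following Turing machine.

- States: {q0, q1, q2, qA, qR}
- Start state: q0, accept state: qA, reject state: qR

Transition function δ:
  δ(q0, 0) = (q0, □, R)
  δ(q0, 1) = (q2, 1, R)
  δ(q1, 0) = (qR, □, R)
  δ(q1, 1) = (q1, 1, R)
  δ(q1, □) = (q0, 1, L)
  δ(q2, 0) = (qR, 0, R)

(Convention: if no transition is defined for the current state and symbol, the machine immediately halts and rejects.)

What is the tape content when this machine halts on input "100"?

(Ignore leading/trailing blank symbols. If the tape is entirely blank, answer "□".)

Execution trace:
Initial: [q0]100
Step 1: δ(q0, 1) = (q2, 1, R) → 1[q2]00
Step 2: δ(q2, 0) = (qR, 0, R) → 10[qR]0

The machine reaches the reject state qR and halts.

Final tape (ignoring leading/trailing blanks): 100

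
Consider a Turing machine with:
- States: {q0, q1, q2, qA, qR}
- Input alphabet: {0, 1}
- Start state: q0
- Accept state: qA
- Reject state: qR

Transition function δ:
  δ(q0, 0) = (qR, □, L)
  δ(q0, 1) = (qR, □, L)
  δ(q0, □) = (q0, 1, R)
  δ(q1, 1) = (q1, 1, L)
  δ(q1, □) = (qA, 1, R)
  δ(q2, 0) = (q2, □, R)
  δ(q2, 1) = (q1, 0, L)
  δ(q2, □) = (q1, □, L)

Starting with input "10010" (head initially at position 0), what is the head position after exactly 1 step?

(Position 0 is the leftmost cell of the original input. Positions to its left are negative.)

Execution trace (head position shown):
Step 0: [q0]10010  (head at position 0)
Step 1: move left → [qR]□□0010  (head at position -1)

After 1 step, the head is at position -1.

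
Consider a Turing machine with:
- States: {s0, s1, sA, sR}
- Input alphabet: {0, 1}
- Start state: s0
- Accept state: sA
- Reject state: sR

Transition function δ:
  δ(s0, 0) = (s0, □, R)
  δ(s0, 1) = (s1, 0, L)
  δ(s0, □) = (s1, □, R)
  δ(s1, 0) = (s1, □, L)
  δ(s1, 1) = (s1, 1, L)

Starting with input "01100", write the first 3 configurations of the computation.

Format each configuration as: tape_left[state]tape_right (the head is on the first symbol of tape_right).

Transitions applied:
Step 1: δ(s0, 0) = (s0, □, R)
Step 2: δ(s0, 1) = (s1, 0, L)

The first 3 configurations are:
[s0]01100 ⊢ □[s0]1100 ⊢ [s1]□0100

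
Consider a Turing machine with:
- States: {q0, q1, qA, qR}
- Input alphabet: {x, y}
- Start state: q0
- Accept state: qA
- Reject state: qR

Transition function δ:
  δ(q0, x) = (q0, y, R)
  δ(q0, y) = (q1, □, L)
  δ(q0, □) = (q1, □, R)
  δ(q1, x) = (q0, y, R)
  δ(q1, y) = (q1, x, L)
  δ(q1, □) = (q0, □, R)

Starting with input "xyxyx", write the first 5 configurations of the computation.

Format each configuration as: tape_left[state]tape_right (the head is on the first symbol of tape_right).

Transitions applied:
Step 1: δ(q0, x) = (q0, y, R)
Step 2: δ(q0, y) = (q1, □, L)
Step 3: δ(q1, y) = (q1, x, L)
Step 4: δ(q1, □) = (q0, □, R)

The first 5 configurations are:
[q0]xyxyx ⊢ y[q0]yxyx ⊢ [q1]y□xyx ⊢ [q1]□x□xyx ⊢ □[q0]x□xyx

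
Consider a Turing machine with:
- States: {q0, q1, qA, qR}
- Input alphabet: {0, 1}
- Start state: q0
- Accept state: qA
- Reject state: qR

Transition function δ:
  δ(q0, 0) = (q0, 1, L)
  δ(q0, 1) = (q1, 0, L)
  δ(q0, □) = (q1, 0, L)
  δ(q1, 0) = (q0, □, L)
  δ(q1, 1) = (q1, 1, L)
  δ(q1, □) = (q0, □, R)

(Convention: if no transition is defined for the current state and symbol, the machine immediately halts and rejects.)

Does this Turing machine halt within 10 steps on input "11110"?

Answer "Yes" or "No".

Execution trace:
Initial: [q0]11110
Step 1: δ(q0, 1) = (q1, 0, L) → [q1]□01110
Step 2: δ(q1, □) = (q0, □, R) → □[q0]01110
Step 3: δ(q0, 0) = (q0, 1, L) → [q0]□11110
Step 4: δ(q0, □) = (q1, 0, L) → [q1]□011110
Step 5: δ(q1, □) = (q0, □, R) → □[q0]011110
Step 6: δ(q0, 0) = (q0, 1, L) → [q0]□111110
Step 7: δ(q0, □) = (q1, 0, L) → [q1]□0111110
Step 8: δ(q1, □) = (q0, □, R) → □[q0]0111110
Step 9: δ(q0, 0) = (q0, 1, L) → [q0]□1111110
Step 10: δ(q0, □) = (q1, 0, L) → [q1]□01111110

The machine has not reached a halting state after 10 steps.
The machine did not halt within the 10-step bound.

Answer: No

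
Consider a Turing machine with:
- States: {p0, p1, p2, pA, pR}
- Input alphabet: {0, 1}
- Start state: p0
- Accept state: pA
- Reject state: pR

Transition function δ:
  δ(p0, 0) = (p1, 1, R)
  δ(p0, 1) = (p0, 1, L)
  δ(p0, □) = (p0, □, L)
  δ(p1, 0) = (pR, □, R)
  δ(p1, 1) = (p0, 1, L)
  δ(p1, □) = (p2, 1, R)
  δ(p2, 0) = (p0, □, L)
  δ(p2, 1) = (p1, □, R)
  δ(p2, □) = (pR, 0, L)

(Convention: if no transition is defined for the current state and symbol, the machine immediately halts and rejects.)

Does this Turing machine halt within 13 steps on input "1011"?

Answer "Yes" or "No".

Execution trace:
Initial: [p0]1011
Step 1: δ(p0, 1) = (p0, 1, L) → [p0]□1011
Step 2: δ(p0, □) = (p0, □, L) → [p0]□□1011
Step 3: δ(p0, □) = (p0, □, L) → [p0]□□□1011
Step 4: δ(p0, □) = (p0, □, L) → [p0]□□□□1011
Step 5: δ(p0, □) = (p0, □, L) → [p0]□□□□□1011
Step 6: δ(p0, □) = (p0, □, L) → [p0]□□□□□□1011
Step 7: δ(p0, □) = (p0, □, L) → [p0]□□□□□□□1011
Step 8: δ(p0, □) = (p0, □, L) → [p0]□□□□□□□□1011
Step 9: δ(p0, □) = (p0, □, L) → [p0]□□□□□□□□□1011
Step 10: δ(p0, □) = (p0, □, L) → [p0]□□□□□□□□□□1011
Step 11: δ(p0, □) = (p0, □, L) → [p0]□□□□□□□□□□□1011
Step 12: δ(p0, □) = (p0, □, L) → [p0]□□□□□□□□□□□□1011
Step 13: δ(p0, □) = (p0, □, L) → [p0]□□□□□□□□□□□□□1011

The machine has not reached a halting state after 13 steps.
The machine did not halt within the 13-step bound.

Answer: No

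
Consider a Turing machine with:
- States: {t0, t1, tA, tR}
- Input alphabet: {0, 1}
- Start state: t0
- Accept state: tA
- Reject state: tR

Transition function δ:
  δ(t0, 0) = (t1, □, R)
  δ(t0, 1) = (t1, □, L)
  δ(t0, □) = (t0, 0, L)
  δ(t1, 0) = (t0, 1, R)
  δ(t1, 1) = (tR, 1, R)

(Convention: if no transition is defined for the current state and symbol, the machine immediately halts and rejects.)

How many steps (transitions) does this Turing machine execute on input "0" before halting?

Execution trace:
Initial: [t0]0
Step 1: δ(t0, 0) = (t1, □, R) → □[t1]□

No transition is defined for δ(t1, □). By convention the machine halts and rejects.

The machine executed 1 step before halting.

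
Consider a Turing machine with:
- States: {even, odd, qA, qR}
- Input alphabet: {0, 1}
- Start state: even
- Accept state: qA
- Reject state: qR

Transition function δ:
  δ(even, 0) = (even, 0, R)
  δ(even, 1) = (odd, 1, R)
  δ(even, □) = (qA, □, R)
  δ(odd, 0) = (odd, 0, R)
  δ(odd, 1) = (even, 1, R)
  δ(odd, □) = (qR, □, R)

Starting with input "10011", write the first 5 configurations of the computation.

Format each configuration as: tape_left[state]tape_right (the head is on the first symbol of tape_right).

Transitions applied:
Step 1: δ(even, 1) = (odd, 1, R)
Step 2: δ(odd, 0) = (odd, 0, R)
Step 3: δ(odd, 0) = (odd, 0, R)
Step 4: δ(odd, 1) = (even, 1, R)

The first 5 configurations are:
[even]10011 ⊢ 1[odd]0011 ⊢ 10[odd]011 ⊢ 100[odd]11 ⊢ 1001[even]1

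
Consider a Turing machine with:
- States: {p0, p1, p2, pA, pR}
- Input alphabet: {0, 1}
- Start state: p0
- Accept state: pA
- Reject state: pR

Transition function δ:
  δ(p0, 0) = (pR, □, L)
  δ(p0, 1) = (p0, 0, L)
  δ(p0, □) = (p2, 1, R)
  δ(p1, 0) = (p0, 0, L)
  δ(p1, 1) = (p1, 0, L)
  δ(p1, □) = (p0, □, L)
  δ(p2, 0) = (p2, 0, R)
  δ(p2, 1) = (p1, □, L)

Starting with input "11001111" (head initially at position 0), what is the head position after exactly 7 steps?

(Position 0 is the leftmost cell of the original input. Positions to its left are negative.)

Execution trace (head position shown):
Step 0: [p0]11001111  (head at position 0)
Step 1: move left → [p0]□01001111  (head at position -1)
Step 2: move right → 1[p2]01001111  (head at position 0)
Step 3: move right → 10[p2]1001111  (head at position 1)
Step 4: move left → 1[p1]0□001111  (head at position 0)
Step 5: move left → [p0]10□001111  (head at position -1)
Step 6: move left → [p0]□00□001111  (head at position -2)
Step 7: move right → 1[p2]00□001111  (head at position -1)

After 7 steps, the head is at position -1.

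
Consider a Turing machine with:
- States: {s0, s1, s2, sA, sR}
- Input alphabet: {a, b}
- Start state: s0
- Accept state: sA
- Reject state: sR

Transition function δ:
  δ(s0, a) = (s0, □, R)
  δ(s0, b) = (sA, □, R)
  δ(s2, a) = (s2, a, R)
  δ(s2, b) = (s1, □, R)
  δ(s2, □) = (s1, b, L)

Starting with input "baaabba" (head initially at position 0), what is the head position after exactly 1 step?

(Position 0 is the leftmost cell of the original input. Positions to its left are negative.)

Execution trace (head position shown):
Step 0: [s0]baaabba  (head at position 0)
Step 1: move right → □[sA]aaabba  (head at position 1)

After 1 step, the head is at position 1.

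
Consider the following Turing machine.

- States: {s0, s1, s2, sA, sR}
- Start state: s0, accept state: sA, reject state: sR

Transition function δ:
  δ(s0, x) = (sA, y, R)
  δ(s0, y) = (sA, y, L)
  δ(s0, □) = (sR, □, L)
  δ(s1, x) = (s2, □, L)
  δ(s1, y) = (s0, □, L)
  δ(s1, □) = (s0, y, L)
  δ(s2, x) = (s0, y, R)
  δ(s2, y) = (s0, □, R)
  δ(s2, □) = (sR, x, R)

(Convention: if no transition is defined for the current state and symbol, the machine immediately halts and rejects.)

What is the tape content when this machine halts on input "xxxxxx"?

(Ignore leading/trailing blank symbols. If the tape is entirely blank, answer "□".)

Execution trace:
Initial: [s0]xxxxxx
Step 1: δ(s0, x) = (sA, y, R) → y[sA]xxxxx

The machine reaches the accept state sA and halts.

Final tape (ignoring leading/trailing blanks): yxxxxx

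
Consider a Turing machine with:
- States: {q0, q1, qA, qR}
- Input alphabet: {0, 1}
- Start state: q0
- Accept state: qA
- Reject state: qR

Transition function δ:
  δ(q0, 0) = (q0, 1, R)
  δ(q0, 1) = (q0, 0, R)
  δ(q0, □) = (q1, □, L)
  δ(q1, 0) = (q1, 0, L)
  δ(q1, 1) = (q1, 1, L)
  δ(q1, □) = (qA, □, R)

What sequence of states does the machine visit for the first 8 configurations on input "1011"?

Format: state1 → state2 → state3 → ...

Execution trace:
Initial: [q0]1011
Step 1: δ(q0, 1) = (q0, 0, R) → 0[q0]011
Step 2: δ(q0, 0) = (q0, 1, R) → 01[q0]11
Step 3: δ(q0, 1) = (q0, 0, R) → 010[q0]1
Step 4: δ(q0, 1) = (q0, 0, R) → 0100[q0]□
Step 5: δ(q0, □) = (q1, □, L) → 010[q1]0□
Step 6: δ(q1, 0) = (q1, 0, L) → 01[q1]00□
Step 7: δ(q1, 0) = (q1, 0, L) → 0[q1]100□

State sequence: q0 → q0 → q0 → q0 → q0 → q1 → q1 → q1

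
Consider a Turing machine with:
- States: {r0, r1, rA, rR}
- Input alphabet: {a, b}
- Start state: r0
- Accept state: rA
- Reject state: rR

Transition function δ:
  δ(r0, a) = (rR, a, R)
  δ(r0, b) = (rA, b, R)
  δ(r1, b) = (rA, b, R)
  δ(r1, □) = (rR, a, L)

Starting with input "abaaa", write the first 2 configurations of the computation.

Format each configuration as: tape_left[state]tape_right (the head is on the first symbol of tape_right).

Transitions applied:
Step 1: δ(r0, a) = (rR, a, R)

The first 2 configurations are:
[r0]abaaa ⊢ a[rR]baaa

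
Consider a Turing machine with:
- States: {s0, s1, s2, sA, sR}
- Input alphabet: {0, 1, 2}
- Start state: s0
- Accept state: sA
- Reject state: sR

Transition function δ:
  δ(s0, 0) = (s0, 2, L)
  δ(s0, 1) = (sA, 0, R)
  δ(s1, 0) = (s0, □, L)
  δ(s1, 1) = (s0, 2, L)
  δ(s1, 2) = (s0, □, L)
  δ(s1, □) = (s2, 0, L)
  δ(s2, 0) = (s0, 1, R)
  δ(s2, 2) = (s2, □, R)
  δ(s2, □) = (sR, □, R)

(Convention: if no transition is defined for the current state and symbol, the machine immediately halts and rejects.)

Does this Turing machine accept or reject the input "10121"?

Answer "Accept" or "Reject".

Execution trace:
Initial: [s0]10121
Step 1: δ(s0, 1) = (sA, 0, R) → 0[sA]0121

The machine reaches the accept state sA and halts.

Answer: Accept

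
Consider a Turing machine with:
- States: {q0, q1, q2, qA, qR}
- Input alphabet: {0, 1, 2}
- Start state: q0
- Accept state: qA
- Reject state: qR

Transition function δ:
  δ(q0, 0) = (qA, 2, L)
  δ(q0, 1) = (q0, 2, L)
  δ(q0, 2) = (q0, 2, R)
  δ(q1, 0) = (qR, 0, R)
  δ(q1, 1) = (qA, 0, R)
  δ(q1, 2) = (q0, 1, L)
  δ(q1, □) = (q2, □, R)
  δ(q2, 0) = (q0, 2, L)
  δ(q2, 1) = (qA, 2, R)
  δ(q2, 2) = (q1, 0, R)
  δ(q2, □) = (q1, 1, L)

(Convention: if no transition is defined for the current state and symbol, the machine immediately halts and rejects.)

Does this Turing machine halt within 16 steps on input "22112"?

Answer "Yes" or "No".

Execution trace:
Initial: [q0]22112
Step 1: δ(q0, 2) = (q0, 2, R) → 2[q0]2112
Step 2: δ(q0, 2) = (q0, 2, R) → 22[q0]112
Step 3: δ(q0, 1) = (q0, 2, L) → 2[q0]2212
Step 4: δ(q0, 2) = (q0, 2, R) → 22[q0]212
Step 5: δ(q0, 2) = (q0, 2, R) → 222[q0]12
Step 6: δ(q0, 1) = (q0, 2, L) → 22[q0]222
Step 7: δ(q0, 2) = (q0, 2, R) → 222[q0]22
Step 8: δ(q0, 2) = (q0, 2, R) → 2222[q0]2
Step 9: δ(q0, 2) = (q0, 2, R) → 22222[q0]□

No transition is defined for δ(q0, □). By convention the machine halts and rejects.
The machine halted after 9 steps (within the 16-step bound).

Answer: Yes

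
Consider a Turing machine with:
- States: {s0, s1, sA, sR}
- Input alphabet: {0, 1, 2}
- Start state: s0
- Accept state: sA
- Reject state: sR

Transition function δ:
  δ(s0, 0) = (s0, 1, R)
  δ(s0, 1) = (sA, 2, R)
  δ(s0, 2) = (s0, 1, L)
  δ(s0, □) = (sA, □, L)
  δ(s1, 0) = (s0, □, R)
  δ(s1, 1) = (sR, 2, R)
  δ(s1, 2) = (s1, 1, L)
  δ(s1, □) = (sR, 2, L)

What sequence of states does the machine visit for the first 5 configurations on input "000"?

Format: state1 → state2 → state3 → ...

Execution trace:
Initial: [s0]000
Step 1: δ(s0, 0) = (s0, 1, R) → 1[s0]00
Step 2: δ(s0, 0) = (s0, 1, R) → 11[s0]0
Step 3: δ(s0, 0) = (s0, 1, R) → 111[s0]□
Step 4: δ(s0, □) = (sA, □, L) → 11[sA]1□

The machine reaches the accept state sA and halts.

State sequence: s0 → s0 → s0 → s0 → sA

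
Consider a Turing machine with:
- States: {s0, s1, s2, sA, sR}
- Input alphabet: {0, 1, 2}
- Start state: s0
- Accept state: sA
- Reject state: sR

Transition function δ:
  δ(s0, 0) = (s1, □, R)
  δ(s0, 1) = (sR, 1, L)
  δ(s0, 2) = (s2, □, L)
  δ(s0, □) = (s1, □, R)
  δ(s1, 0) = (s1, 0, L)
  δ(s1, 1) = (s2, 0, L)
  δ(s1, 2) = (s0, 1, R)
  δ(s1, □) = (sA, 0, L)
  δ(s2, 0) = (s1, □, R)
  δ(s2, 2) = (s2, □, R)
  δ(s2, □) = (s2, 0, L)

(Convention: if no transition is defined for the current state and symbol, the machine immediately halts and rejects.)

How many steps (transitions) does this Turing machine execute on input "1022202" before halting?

Execution trace:
Initial: [s0]1022202
Step 1: δ(s0, 1) = (sR, 1, L) → [sR]□1022202

The machine reaches the reject state sR and halts.

The machine executed 1 step before halting.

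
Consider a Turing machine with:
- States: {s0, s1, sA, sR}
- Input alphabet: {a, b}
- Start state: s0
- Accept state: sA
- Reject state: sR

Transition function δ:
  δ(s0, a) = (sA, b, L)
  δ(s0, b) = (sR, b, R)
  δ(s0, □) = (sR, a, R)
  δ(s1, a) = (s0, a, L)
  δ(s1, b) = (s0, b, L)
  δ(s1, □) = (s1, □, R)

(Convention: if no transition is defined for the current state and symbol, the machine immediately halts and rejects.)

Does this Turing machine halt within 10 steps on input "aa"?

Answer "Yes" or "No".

Execution trace:
Initial: [s0]aa
Step 1: δ(s0, a) = (sA, b, L) → [sA]□ba

The machine reaches the accept state sA and halts.
The machine halted after 1 step (within the 10-step bound).

Answer: Yes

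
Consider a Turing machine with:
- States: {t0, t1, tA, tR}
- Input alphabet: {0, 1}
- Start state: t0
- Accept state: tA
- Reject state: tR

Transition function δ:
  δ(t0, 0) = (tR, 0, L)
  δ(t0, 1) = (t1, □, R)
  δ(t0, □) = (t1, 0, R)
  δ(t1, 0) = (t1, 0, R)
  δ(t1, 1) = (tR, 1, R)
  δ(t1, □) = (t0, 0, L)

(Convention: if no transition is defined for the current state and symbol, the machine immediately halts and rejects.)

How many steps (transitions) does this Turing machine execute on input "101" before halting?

Execution trace:
Initial: [t0]101
Step 1: δ(t0, 1) = (t1, □, R) → □[t1]01
Step 2: δ(t1, 0) = (t1, 0, R) → □0[t1]1
Step 3: δ(t1, 1) = (tR, 1, R) → □01[tR]□

The machine reaches the reject state tR and halts.

The machine executed 3 steps before halting.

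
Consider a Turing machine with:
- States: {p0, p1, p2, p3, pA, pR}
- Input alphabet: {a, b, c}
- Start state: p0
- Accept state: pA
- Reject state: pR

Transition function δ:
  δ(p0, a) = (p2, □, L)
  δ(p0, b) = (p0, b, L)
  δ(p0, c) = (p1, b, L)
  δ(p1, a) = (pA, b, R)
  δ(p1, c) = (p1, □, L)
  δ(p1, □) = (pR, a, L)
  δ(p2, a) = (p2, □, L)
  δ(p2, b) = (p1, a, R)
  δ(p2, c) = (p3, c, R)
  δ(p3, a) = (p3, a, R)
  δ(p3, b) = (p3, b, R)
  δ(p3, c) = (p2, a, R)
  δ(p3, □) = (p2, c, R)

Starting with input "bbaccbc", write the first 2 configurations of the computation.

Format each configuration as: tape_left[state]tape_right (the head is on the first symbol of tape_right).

Transitions applied:
Step 1: δ(p0, b) = (p0, b, L)

The first 2 configurations are:
[p0]bbaccbc ⊢ [p0]□bbaccbc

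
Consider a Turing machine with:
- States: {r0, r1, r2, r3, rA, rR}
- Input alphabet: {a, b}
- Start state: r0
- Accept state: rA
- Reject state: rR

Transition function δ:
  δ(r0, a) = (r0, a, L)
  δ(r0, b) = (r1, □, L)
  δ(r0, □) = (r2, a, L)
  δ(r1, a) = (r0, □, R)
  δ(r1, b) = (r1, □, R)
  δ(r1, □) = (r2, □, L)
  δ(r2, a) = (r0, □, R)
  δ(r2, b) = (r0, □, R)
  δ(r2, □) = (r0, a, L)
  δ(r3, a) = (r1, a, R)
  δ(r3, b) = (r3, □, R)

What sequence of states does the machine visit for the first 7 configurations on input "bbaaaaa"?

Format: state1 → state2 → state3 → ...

Execution trace:
Initial: [r0]bbaaaaa
Step 1: δ(r0, b) = (r1, □, L) → [r1]□□baaaaa
Step 2: δ(r1, □) = (r2, □, L) → [r2]□□□baaaaa
Step 3: δ(r2, □) = (r0, a, L) → [r0]□a□□baaaaa
Step 4: δ(r0, □) = (r2, a, L) → [r2]□aa□□baaaaa
Step 5: δ(r2, □) = (r0, a, L) → [r0]□aaa□□baaaaa
Step 6: δ(r0, □) = (r2, a, L) → [r2]□aaaa□□baaaaa

State sequence: r0 → r1 → r2 → r0 → r2 → r0 → r2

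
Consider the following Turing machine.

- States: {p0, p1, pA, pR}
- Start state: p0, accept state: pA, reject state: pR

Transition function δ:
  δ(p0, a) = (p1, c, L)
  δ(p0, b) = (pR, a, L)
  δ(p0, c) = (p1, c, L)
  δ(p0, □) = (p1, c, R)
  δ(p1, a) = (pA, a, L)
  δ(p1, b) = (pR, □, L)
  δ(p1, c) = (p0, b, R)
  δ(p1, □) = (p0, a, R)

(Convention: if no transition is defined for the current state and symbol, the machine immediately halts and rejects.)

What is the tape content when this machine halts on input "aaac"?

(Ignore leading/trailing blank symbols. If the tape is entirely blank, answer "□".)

Execution trace:
Initial: [p0]aaac
Step 1: δ(p0, a) = (p1, c, L) → [p1]□caac
Step 2: δ(p1, □) = (p0, a, R) → a[p0]caac
Step 3: δ(p0, c) = (p1, c, L) → [p1]acaac
Step 4: δ(p1, a) = (pA, a, L) → [pA]□acaac

The machine reaches the accept state pA and halts.

Final tape (ignoring leading/trailing blanks): acaac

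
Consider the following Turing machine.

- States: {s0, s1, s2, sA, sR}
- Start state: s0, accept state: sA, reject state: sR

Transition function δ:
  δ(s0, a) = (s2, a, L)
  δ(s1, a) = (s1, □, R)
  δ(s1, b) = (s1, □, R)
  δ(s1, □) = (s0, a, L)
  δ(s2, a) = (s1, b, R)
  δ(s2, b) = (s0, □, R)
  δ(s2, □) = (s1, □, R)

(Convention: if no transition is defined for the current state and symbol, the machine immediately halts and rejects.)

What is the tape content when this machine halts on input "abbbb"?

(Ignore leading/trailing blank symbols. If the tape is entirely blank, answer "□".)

Execution trace:
Initial: [s0]abbbb
Step 1: δ(s0, a) = (s2, a, L) → [s2]□abbbb
Step 2: δ(s2, □) = (s1, □, R) → □[s1]abbbb
Step 3: δ(s1, a) = (s1, □, R) → □□[s1]bbbb
Step 4: δ(s1, b) = (s1, □, R) → □□□[s1]bbb
Step 5: δ(s1, b) = (s1, □, R) → □□□□[s1]bb
Step 6: δ(s1, b) = (s1, □, R) → □□□□□[s1]b
Step 7: δ(s1, b) = (s1, □, R) → □□□□□□[s1]□
Step 8: δ(s1, □) = (s0, a, L) → □□□□□[s0]□a

No transition is defined for δ(s0, □). By convention the machine halts and rejects.

Final tape (ignoring leading/trailing blanks): a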